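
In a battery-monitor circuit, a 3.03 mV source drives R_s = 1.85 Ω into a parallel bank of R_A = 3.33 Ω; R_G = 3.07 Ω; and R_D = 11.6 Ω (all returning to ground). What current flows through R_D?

I ≈ 0.113 mA

Equivalent of the parallel group: R_p = 1.404 Ω.
V_A = 3.03 × 1.404/3.254 = 1.307 mV.
Branch current I = V_A/R_D = 1.307/11.6 = 0.1127 mA.
(Equivalently: I_total = 0.9312 mA, then current-divider fraction G_k/ΣG = 0.1210.)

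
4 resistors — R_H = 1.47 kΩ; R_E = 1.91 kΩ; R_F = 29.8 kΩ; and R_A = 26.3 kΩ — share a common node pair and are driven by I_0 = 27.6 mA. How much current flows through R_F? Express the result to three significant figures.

I ≈ 0.726 mA

Conductances: ΣG = 1/1.47 + 1/1.91 + 1/29.8 + 1/26.3 = 1.275 (1/kΩ).
Current divider: I(R_F) = I_0 · G_k/ΣG = 27.6 × (0.03356/1.275) = 27.6 × 0.02631 = 0.7262 mA.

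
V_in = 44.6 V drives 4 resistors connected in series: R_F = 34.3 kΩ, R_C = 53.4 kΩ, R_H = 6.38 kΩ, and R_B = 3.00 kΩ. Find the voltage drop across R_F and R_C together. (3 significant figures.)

Series total: ΣR = 34.3 + 53.4 + 6.38 + 3.00 = 97.08 kΩ.
R_{R_F..R_C} = 34.3 + 53.4 = 87.70 kΩ.
V = V_in · R/ΣR = 44.6 × 0.9034 = 40.29 V.

V ≈ 40.3 V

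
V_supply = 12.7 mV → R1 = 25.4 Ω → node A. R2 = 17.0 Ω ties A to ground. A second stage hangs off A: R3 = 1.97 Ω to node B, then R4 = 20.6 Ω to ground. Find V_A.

Node A sees R2 in parallel with the series input of stage 2, R3 + R4 = 22.57 Ω.
R2 ‖ (R3+R4) = 9.696 Ω.
V_A = 12.7 × 9.696/(25.4 + 9.696) = 3.509 mV.

V_A ≈ 3.51 mV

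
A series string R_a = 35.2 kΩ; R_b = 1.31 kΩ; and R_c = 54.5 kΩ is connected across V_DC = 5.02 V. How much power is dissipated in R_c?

The common current is I = 5.02/91.01 = 0.05516 mA.
V(R_c) = I·R = 3.006 V; P = V·I = 3.006 × 0.05516 = 0.1658 mW.

P ≈ 0.166 mW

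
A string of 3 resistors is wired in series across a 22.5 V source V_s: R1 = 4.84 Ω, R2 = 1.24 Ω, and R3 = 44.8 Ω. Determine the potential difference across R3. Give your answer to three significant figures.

V ≈ 19.8 V

ΣR = 4.84 + 1.24 + 44.8 = 50.88 Ω.
Voltage divider: V = V_s · (44.80 / 50.88) = 22.5 × 0.8805 = 19.81 V.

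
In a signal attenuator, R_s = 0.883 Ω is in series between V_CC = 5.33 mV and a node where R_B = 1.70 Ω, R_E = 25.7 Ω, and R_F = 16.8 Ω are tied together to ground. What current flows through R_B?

Equivalent of the parallel group: R_p = 1.456 Ω.
V_A = 5.33 × 1.456/2.339 = 3.318 mV.
Branch current I = V_A/R_B = 3.318/1.70 = 1.952 mA.
(Check via current divider: I_total = 2.278 mA; share G_k/ΣG = 0.8566 → same result.)

I ≈ 1.95 mA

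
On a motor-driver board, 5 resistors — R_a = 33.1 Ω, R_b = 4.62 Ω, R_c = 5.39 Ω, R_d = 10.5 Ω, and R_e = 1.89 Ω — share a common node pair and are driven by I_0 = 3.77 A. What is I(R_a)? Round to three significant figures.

I ≈ 0.108 A

ΣG = 1/33.1 + 1/4.62 + 1/5.39 + 1/10.5 + 1/1.89 = 1.057.
R_a takes the fraction G_k/ΣG = 0.03021/1.057 = 0.02860, so I = 3.77 × 0.02860 = 0.1078 A.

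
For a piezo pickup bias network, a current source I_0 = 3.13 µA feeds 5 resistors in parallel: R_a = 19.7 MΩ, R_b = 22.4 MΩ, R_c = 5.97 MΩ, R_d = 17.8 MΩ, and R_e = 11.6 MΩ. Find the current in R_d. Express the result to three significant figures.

Conductances: ΣG = 1/19.7 + 1/22.4 + 1/5.97 + 1/17.8 + 1/11.6 = 0.4053 (1/MΩ).
Current divider: I(R_d) = I_0 · G_k/ΣG = 3.13 × (0.05618/0.4053) = 3.13 × 0.1386 = 0.4339 µA.

I ≈ 0.434 µA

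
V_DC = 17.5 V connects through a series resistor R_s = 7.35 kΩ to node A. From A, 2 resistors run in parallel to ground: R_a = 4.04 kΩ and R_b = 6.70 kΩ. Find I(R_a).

Equivalent of the parallel group: R_p = 2.520 kΩ.
Node voltage V_A = V_DC · R_p/(R_s + R_p) = 17.5 × 0.2553 = 4.468 V.
Branch current I = V_A/R_a = 4.468/4.04 = 1.106 mA.
(Check via current divider: I_total = 1.773 mA; share G_k/ΣG = 0.6238 → same result.)

I ≈ 1.11 mA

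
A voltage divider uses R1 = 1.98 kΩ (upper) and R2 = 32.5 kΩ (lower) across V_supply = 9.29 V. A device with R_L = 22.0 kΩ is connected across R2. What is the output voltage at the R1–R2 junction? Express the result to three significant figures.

R2 ‖ R_L = (32.5 × 22.0)/(32.5 + 22.0) = 13.12 kΩ.
Voltage divider with the loaded lower leg: V_out = 9.29 × 13.12/(1.98 + 13.12) = 9.29 × 0.8689 = 8.072 V.

V_out ≈ 8.07 V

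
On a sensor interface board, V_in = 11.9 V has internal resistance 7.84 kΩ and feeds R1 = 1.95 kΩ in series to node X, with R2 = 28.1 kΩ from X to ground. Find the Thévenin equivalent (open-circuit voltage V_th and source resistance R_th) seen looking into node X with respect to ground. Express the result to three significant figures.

V_th ≈ 8.83 V, R_th ≈ 7.26 kΩ

R1' = 7.84 + 1.95 = 9.790 kΩ (source resistance + R1).
Open-circuit (no load on X): V_th = V_in · R2/(R1' + R2) = 11.9 × 28.1/(9.790 + 28.1) = 8.825 V.
Zeroing V_in shorts the top of R1' to ground, so R_th = R1' ‖ R2 = 7.260 kΩ.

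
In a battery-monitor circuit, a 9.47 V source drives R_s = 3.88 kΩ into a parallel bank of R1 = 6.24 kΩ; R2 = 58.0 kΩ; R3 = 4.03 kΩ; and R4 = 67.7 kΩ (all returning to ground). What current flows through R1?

I ≈ 0.560 mA

Equivalent of the parallel group: R_p = 2.271 kΩ.
V_A by voltage divider: V_A = 9.47 × 2.271/(3.88 + 2.271) = 3.496 V.
I(R1) = V_A / R1 = 3.496/6.24 = 0.5603 mA.
(Check via current divider: I_total = 1.540 mA; share G_k/ΣG = 0.3639 → same result.)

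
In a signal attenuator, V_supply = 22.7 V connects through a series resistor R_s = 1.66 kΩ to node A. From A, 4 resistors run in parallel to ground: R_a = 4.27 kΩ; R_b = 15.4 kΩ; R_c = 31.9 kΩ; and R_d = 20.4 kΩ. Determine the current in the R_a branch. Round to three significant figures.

I ≈ 3.26 mA

Equivalent of the parallel group: R_p = 2.635 kΩ.
Node voltage V_A = V_supply · R_p/(R_s + R_p) = 22.7 × 0.6135 = 13.93 V.
I(R_a) = V_A / R_a = 13.93/4.27 = 3.262 mA.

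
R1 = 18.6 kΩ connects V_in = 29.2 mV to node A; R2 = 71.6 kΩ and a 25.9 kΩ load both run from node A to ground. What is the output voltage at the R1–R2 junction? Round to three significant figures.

R2 ‖ R_L = (71.6 × 25.9)/(71.6 + 25.9) = 19.02 kΩ.
Then V_out = V_in · R2'/(R1 + R2') = 29.2 × 19.02/37.62 = 14.76 mV.

V_out ≈ 14.8 mV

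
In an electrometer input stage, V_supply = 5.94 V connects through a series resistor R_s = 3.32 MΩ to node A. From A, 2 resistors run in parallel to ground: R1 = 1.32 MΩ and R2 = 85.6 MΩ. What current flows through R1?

I ≈ 1.27 µA

Combine the parallel branches: R_p = (1/1.32 + 1/85.6)⁻¹ = 1.300 MΩ.
V_A = 5.94 × 1.300/4.620 = 1.671 V.
Branch current I = V_A/R1 = 1.671/1.32 = 1.266 µA.
(Check via current divider: I_total = 1.286 µA; share G_k/ΣG = 0.9848 → same result.)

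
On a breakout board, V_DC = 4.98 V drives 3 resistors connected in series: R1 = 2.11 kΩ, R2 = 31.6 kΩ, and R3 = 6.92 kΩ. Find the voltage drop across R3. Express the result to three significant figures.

V ≈ 0.848 V

ΣR = 2.11 + 31.6 + 6.92 = 40.63 kΩ.
V = V_DC · R/ΣR = 4.98 × 0.1703 = 0.8482 V.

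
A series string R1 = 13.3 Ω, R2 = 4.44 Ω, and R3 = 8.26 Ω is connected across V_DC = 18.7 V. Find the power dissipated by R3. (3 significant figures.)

The common current is I = 18.7/26.00 = 0.7192 A.
P = I²R = 0.5173 × 8.26 = 4.273 W.

P ≈ 4.27 W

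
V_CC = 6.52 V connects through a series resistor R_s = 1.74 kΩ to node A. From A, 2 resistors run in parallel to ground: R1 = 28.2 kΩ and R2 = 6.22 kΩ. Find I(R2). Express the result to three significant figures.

I ≈ 0.781 mA

Equivalent of the parallel group: R_p = 5.096 kΩ.
V_A by voltage divider: V_A = 6.52 × 5.096/(1.74 + 5.096) = 4.860 V.
I(R2) = V_A / R2 = 4.860/6.22 = 0.7814 mA.
(Check via current divider: I_total = 0.9538 mA; share G_k/ΣG = 0.8193 → same result.)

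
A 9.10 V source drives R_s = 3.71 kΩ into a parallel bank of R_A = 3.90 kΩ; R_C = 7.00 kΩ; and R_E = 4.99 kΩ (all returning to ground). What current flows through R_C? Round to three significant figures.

Equivalent of the parallel group: R_p = 1.668 kΩ.
V_A = 9.10 × 1.668/5.378 = 2.822 V.
I(R_C) = V_A / R_C = 2.822/7.00 = 0.4031 mA.
(Equivalently: I_total = 1.692 mA, then current-divider fraction G_k/ΣG = 0.2382.)

I ≈ 0.403 mA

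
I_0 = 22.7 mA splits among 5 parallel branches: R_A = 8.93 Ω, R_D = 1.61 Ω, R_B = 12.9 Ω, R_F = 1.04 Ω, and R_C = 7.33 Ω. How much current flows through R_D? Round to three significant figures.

I ≈ 7.39 mA

Conductances: ΣG = 1/8.93 + 1/1.61 + 1/12.9 + 1/1.04 + 1/7.33 = 1.909 (1/Ω).
R_D takes the fraction G_k/ΣG = 0.6211/1.909 = 0.3254, so I = 22.7 × 0.3254 = 7.387 mA.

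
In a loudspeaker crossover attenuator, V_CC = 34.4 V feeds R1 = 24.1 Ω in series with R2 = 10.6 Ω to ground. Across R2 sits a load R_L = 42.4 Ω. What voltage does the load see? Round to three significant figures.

V_out ≈ 8.95 V

The load sits in parallel with R2, giving an effective lower resistance R2' = R2·R_L/(R2+R_L) = 8.480 Ω.
Voltage divider with the loaded lower leg: V_out = 34.4 × 8.480/(24.1 + 8.480) = 34.4 × 0.2603 = 8.954 V.
(Unloaded it would be 10.5 V; the load pulls it down.)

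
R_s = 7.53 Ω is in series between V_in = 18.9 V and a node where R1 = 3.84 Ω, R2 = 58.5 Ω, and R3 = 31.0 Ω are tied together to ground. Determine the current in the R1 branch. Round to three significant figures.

I ≈ 1.48 A

Combine the parallel branches: R_p = (1/3.84 + 1/58.5 + 1/31.0)⁻¹ = 3.228 Ω.
V_A by voltage divider: V_A = 18.9 × 3.228/(7.53 + 3.228) = 5.671 V.
I(R1) = V_A / R1 = 5.671/3.84 = 1.477 A.
(Check via current divider: I_total = 1.757 A; share G_k/ΣG = 0.8407 → same result.)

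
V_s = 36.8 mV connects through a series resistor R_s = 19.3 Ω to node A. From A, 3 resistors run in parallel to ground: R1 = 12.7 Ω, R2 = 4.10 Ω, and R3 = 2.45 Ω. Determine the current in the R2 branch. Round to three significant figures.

Combine the parallel branches: R_p = (1/12.7 + 1/4.10 + 1/2.45)⁻¹ = 1.368 Ω.
V_A = 36.8 × 1.368/20.67 = 2.436 mV.
Branch current I = V_A/R2 = 2.436/4.10 = 0.5942 mA.

I ≈ 0.594 mA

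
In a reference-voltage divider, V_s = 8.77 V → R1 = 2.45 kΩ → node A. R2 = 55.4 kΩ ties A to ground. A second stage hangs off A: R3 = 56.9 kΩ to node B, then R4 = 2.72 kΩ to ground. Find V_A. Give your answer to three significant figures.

V_A ≈ 8.08 V

The second stage (R3 + R4 = 59.62 kΩ) loads node A in parallel with R2.
R2 ‖ (R3+R4) = 28.72 kΩ.
So V_A = 8.77 × 0.9214 = 8.081 V.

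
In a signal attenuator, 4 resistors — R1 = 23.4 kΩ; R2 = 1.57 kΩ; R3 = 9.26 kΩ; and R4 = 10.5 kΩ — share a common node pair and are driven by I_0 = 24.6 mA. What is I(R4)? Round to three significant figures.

I ≈ 2.65 mA

Total conductance ΣG = 1/23.4 + 1/1.57 + 1/9.26 + 1/10.5 = 0.8829 (units of 1/kΩ).
R4 takes the fraction G_k/ΣG = 0.09524/0.8829 = 0.1079, so I = 24.6 × 0.1079 = 2.654 mA.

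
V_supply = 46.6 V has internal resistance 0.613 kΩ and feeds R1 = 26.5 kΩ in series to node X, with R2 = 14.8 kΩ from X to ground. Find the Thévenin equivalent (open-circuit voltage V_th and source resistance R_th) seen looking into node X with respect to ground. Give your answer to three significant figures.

R1' = 0.613 + 26.5 = 27.11 kΩ (source resistance + R1).
With X open, the divider is unloaded: V_th = 46.6 × 14.8/41.91 = 16.46 V.
With V_supply suppressed (replaced by a short), R_th = R1' ‖ R2 = (27.11 × 14.8)/(27.11 + 14.8) = 9.574 kΩ.

V_th ≈ 16.5 V, R_th ≈ 9.57 kΩ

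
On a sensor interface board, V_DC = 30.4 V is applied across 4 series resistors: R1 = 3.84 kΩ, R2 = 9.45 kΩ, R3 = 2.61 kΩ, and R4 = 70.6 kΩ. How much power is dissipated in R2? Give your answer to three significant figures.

P ≈ 1.17 mW

Series current I = V_DC/ΣR = 30.4/86.50 = 0.3514 mA.
V(R2) = I·R = 3.321 V; P = V·I = 3.321 × 0.3514 = 1.167 mW.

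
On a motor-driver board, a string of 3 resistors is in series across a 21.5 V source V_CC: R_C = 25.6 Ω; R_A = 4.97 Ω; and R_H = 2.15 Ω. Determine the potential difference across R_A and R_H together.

Series total: ΣR = 25.6 + 4.97 + 2.15 = 32.72 Ω.
R_{R_A..R_H} = 4.97 + 2.15 = 7.120 Ω.
V = V_CC · R/ΣR = 21.5 × 0.2176 = 4.678 V.

V ≈ 4.68 V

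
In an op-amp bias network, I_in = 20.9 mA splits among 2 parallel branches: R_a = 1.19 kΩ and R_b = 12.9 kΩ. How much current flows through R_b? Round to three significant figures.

I ≈ 1.77 mA

With just two branches, the current splits inversely with resistance.
I(R_b) = 20.9 × 1.19/(1.19 + 12.9) = 20.9 × 0.08446 = 1.765 mA.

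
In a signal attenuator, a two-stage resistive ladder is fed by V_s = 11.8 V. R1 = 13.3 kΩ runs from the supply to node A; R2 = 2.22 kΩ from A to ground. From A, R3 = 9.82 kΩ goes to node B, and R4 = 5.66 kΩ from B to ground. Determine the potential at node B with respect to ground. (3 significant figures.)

The second stage (R3 + R4 = 15.48 kΩ) loads node A in parallel with R2.
R2 ‖ (R3+R4) = 1.942 kΩ.
First divider: V_A = V_s · 1.942/(13.3 + 1.942) = 1.503 V.
V_B = V_A × 0.3656 = 0.5496 V.

V_B ≈ 0.550 V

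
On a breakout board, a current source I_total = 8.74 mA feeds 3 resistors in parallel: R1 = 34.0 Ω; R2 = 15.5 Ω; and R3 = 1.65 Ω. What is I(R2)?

Conductances: ΣG = 1/34.0 + 1/15.5 + 1/1.65 = 0.7000 (1/Ω).
Current divider: I(R2) = I_total · G_k/ΣG = 8.74 × (0.06452/0.7000) = 8.74 × 0.09217 = 0.8055 mA.

I ≈ 0.806 mA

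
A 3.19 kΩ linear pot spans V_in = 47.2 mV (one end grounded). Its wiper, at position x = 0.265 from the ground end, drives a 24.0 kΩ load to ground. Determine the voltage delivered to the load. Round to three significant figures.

V_out ≈ 12.2 mV

Split the track: R_lower = x·R_p = 0.8454 kΩ, R_upper = (1−x)·R_p = 2.345 kΩ.
(x·R_p) ‖ R_L = 0.8166 kΩ.
V_out = 47.2 × 0.8166/(2.345 + 0.8166) = 12.19 mV.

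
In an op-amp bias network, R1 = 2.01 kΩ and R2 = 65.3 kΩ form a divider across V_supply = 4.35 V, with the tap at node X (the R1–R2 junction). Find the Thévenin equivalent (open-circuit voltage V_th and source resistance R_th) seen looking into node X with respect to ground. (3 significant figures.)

V_th is the unloaded tap voltage: V_supply · R2/(R1+R2) = 4.35 × 0.9701 = 4.220 V.
With V_supply suppressed (replaced by a short), R_th = R1 ‖ R2 = (2.010 × 65.3)/(2.010 + 65.3) = 1.950 kΩ.

V_th ≈ 4.22 V, R_th ≈ 1.95 kΩ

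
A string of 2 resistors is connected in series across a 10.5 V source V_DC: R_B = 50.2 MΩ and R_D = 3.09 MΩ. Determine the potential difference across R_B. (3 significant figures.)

Total series resistance ΣR = 50.2 + 3.09 = 53.29 MΩ.
Voltage divider: V = V_DC · (50.20 / 53.29) = 10.5 × 0.9420 = 9.891 V.

V ≈ 9.89 V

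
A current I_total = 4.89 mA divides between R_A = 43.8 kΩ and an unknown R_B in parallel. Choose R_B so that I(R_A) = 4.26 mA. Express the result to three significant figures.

R_B ≈ 296 kΩ

Two-branch current divider: I_A = I_total · R_B/(R_A + R_B).
With f = 0.8712, R_B = R_A · f/(1−f) = 43.8 × 6.762 = 296.2 kΩ.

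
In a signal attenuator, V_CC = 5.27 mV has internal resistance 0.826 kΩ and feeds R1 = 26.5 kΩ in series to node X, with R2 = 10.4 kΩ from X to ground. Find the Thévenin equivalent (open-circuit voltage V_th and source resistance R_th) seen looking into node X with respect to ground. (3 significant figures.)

R1' = 0.826 + 26.5 = 27.33 kΩ (source resistance + R1).
V_th is the unloaded tap voltage: V_CC · R2/(R1'+R2) = 5.27 × 0.2757 = 1.453 mV.
Zeroing V_CC shorts the top of R1' to ground, so R_th = R1' ‖ R2 = 7.533 kΩ.

V_th ≈ 1.45 mV, R_th ≈ 7.53 kΩ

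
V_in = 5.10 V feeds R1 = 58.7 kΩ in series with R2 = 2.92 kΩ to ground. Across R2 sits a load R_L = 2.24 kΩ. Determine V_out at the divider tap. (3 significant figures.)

V_out ≈ 0.108 V

First combine the lower leg with the load: R2 ‖ R_L = 1.268 kΩ.
Voltage divider with the loaded lower leg: V_out = 5.10 × 1.268/(58.7 + 1.268) = 5.10 × 0.02114 = 0.1078 V.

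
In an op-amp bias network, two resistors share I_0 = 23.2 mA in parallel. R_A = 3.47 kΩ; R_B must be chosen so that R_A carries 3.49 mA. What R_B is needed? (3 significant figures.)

Two-branch current divider: I_A = I_0 · R_B/(R_A + R_B).
3.49/23.2 = R_B/(R_A + R_B) → R_B = R_A · (0.1504)/(1 − 0.1504) = 3.47 × 0.1771 = 0.6144 kΩ.

R_B ≈ 0.614 kΩ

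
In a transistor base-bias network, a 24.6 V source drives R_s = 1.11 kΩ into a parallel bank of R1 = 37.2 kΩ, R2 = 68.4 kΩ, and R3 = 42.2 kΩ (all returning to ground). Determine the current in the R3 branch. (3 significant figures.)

Parallel bank: R_p = 1/(1/37.2 + 1/68.4 + 1/42.2) = 15.34 kΩ.
V_A = 24.6 × 15.34/16.45 = 22.94 V.
I(R3) = V_A / R3 = 22.94/42.2 = 0.5436 mA.

I ≈ 0.544 mA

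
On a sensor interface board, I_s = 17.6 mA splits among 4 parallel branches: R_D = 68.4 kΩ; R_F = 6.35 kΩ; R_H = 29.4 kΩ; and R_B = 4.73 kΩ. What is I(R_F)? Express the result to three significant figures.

I ≈ 6.64 mA

Conductances: ΣG = 1/68.4 + 1/6.35 + 1/29.4 + 1/4.73 = 0.4175 (1/kΩ).
By the current-divider rule, I = I_s · G_k/ΣG = 17.6 × 0.3772 = 6.638 mA.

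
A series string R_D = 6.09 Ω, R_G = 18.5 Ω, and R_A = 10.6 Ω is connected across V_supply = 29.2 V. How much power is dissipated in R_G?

The common current is I = 29.2/35.19 = 0.8298 A.
V(R_G) = I·R = 15.35 V; P = V·I = 15.35 × 0.8298 = 12.74 W.

P ≈ 12.7 W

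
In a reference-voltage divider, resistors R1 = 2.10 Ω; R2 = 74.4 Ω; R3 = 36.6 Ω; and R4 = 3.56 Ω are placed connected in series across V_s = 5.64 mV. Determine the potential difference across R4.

V ≈ 0.172 mV

Total series resistance ΣR = 2.10 + 74.4 + 36.6 + 3.56 = 116.7 Ω.
V = V_s · R/ΣR = 5.64 × 0.03052 = 0.1721 mV.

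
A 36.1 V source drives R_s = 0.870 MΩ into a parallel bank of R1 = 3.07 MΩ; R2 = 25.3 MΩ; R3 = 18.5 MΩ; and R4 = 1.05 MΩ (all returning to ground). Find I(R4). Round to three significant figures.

I ≈ 15.7 µA

Combine the parallel branches: R_p = (1/3.07 + 1/25.3 + 1/18.5 + 1/1.05)⁻¹ = 0.7290 MΩ.
V_A by voltage divider: V_A = 36.1 × 0.7290/(0.870 + 0.7290) = 16.46 V.
Branch current I = V_A/R4 = 16.46/1.05 = 15.67 µA.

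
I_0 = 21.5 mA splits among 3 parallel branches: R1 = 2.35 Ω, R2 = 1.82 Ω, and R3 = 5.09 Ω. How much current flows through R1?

Conductances: ΣG = 1/2.35 + 1/1.82 + 1/5.09 = 1.171 (1/Ω).
Current divider: I(R1) = I_0 · G_k/ΣG = 21.5 × (0.4255/1.171) = 21.5 × 0.3633 = 7.810 mA.

I ≈ 7.81 mA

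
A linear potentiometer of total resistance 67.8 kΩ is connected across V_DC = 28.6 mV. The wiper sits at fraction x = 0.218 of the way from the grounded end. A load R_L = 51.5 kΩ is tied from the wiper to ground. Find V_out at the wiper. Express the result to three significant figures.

Lower segment x·R_p = 14.78 kΩ; upper segment (1−x)·R_p = 53.02 kΩ.
Lower segment in parallel with the load: 14.78 ‖ 51.5 = 11.48 kΩ.
Loaded-divider output: V_out = 28.6 × 0.1780 = 5.092 mV.

V_out ≈ 5.09 mV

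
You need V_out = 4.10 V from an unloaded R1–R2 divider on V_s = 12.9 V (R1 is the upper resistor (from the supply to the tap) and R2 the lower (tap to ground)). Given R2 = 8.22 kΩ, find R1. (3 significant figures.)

R1 ≈ 17.6 kΩ

The divider ratio is R2/(R1+R2) = 4.10/12.9 = 0.3178.
So R1 = R2 · (V_s/V_out − 1) = 8.22 × (12.9/4.10 − 1) = 8.22 × 2.146 = 17.64 kΩ.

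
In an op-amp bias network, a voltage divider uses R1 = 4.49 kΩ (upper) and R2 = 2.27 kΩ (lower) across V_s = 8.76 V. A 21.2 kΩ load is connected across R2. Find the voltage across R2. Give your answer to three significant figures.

First combine the lower leg with the load: R2 ‖ R_L = 2.050 kΩ.
Voltage divider with the loaded lower leg: V_out = 8.76 × 2.050/(4.49 + 2.050) = 8.76 × 0.3135 = 2.746 V.

V_out ≈ 2.75 V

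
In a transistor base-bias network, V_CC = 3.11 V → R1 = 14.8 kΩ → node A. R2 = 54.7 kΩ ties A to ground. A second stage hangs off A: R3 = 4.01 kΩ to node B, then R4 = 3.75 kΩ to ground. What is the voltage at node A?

V_A ≈ 0.979 V

Node A sees R2 in parallel with the series input of stage 2, R3 + R4 = 7.760 kΩ.
Effective lower resistance at A: R2 ‖ 7.760 = 6.796 kΩ.
V_A = 3.11 × 6.796/(14.8 + 6.796) = 0.9787 V.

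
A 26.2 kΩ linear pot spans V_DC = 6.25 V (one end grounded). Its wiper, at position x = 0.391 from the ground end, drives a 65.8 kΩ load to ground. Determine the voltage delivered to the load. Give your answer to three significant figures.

The pot divides into 15.96 kΩ above the wiper and 10.24 kΩ below.
(x·R_p) ‖ R_L = 8.864 kΩ.
Loaded-divider output: V_out = 6.25 × 0.3571 = 2.232 V.

V_out ≈ 2.23 V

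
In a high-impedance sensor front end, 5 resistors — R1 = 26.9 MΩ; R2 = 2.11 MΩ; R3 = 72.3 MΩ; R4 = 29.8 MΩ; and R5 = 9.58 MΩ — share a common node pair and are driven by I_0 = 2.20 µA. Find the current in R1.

I ≈ 0.123 µA

Conductances: ΣG = 1/26.9 + 1/2.11 + 1/72.3 + 1/29.8 + 1/9.58 = 0.6629 (1/MΩ).
Current divider: I(R1) = I_0 · G_k/ΣG = 2.20 × (0.03717/0.6629) = 2.20 × 0.05608 = 0.1234 µA.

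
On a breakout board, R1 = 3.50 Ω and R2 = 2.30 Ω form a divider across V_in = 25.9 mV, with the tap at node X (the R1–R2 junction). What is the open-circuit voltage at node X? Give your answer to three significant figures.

V_th ≈ 10.3 mV

With X open, the divider is unloaded: V_th = 25.9 × 2.30/5.800 = 10.27 mV.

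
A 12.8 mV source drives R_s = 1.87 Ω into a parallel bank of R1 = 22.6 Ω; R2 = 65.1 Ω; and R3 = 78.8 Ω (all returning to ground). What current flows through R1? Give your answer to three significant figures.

I ≈ 0.499 mA

Parallel bank: R_p = 1/(1/22.6 + 1/65.1 + 1/78.8) = 13.83 Ω.
V_A = 12.8 × 13.83/15.70 = 11.28 mV.
I(R1) = V_A / R1 = 11.28/22.6 = 0.4989 mA.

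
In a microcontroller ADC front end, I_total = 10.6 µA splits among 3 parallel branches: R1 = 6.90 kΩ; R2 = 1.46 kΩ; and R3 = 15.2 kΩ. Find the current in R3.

Total conductance ΣG = 1/6.90 + 1/1.46 + 1/15.2 = 0.8956 (units of 1/kΩ).
Current divider: I(R3) = I_total · G_k/ΣG = 10.6 × (0.06579/0.8956) = 10.6 × 0.07345 = 0.7786 µA.

I ≈ 0.779 µA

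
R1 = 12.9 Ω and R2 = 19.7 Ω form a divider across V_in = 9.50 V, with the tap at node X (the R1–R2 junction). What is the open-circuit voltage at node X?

V_th is the unloaded tap voltage: V_in · R2/(R1+R2) = 9.50 × 0.6043 = 5.741 V.

V_th ≈ 5.74 V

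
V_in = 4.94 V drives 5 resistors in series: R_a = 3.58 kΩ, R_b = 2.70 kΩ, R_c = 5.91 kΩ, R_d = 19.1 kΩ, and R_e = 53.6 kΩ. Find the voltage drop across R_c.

Total series resistance ΣR = 3.58 + 2.70 + 5.91 + 19.1 + 53.6 = 84.89 kΩ.
V = V_in · R/ΣR = 4.94 × 0.06962 = 0.3439 V.

V ≈ 0.344 V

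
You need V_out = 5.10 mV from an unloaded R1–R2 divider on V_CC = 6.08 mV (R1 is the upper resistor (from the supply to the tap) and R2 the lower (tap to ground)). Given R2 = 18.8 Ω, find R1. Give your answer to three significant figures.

R1 ≈ 3.61 Ω

The divider ratio is R2/(R1+R2) = 5.10/6.08 = 0.8388.
Rearranging, R1 = R2·(1−k)/k = 18.8 × 0.1922 = 3.613 Ω.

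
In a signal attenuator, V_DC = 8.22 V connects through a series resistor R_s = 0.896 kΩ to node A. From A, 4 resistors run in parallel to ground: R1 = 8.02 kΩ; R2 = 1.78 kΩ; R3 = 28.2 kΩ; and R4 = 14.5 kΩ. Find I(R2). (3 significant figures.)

I ≈ 2.70 mA

Combine the parallel branches: R_p = (1/8.02 + 1/1.78 + 1/28.2 + 1/14.5)⁻¹ = 1.264 kΩ.
V_A by voltage divider: V_A = 8.22 × 1.264/(0.896 + 1.264) = 4.811 V.
I(R2) = V_A / R2 = 4.811/1.78 = 2.703 mA.
(Check via current divider: I_total = 3.805 mA; share G_k/ΣG = 0.7103 → same result.)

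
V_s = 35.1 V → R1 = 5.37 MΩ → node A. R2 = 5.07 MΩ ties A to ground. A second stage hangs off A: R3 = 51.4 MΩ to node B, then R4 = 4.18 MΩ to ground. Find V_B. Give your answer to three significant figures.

V_B ≈ 1.22 V

Node A sees R2 in parallel with the series input of stage 2, R3 + R4 = 55.58 MΩ.
Effective lower resistance at A: R2 ‖ 55.58 = 4.646 MΩ.
First divider: V_A = V_s · 4.646/(5.37 + 4.646) = 16.28 V.
Then the unloaded second divider: V_B = V_A × R4/(R3+R4) = 16.28 × 0.07521 = 1.224 V.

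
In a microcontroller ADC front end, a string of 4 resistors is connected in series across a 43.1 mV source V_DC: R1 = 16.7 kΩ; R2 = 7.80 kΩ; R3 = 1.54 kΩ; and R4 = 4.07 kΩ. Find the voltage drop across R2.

ΣR = 16.7 + 7.80 + 1.54 + 4.07 = 30.11 kΩ.
V = V_DC · R/ΣR = 43.1 × 0.2591 = 11.17 mV.

V ≈ 11.2 mV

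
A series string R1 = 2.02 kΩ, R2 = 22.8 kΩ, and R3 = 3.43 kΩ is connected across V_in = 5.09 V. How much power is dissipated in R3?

ΣR = 28.25 kΩ → I = 5.09/28.25 = 0.1802 mA.
P(R3) = I²·R3 = (0.1802)² × 3.43 = 0.1114 mW.

P ≈ 0.111 mW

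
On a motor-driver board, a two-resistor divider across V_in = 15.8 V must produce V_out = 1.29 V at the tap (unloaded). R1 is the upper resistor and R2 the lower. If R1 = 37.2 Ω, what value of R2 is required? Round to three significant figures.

V_out/V_in = R2/(R1+R2) = 0.08165.
R2 = R1 · 0.08165/(1 − 0.08165) = 3.307 Ω.

R2 ≈ 3.31 Ω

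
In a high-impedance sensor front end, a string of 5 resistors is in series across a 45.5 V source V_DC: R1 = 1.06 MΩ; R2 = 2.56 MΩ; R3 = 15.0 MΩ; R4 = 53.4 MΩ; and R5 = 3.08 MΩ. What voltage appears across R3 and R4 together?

V ≈ 41.4 V

Total series resistance ΣR = 1.06 + 2.56 + 15.0 + 53.4 + 3.08 = 75.10 MΩ.
R_{R3..R4} = 15.0 + 53.4 = 68.40 MΩ.
Voltage divider: V = V_DC · (68.40 / 75.10) = 45.5 × 0.9108 = 41.44 V.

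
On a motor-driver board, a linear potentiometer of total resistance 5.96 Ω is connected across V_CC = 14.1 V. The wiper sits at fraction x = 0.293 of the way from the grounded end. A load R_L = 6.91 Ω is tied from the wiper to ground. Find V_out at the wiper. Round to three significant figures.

V_out ≈ 3.51 V

The pot divides into 4.214 Ω above the wiper and 1.746 Ω below.
Lower segment in parallel with the load: 1.746 ‖ 6.91 = 1.394 Ω.
Then V_out = V_CC · 1.394/(4.214 + 1.394) = 3.505 V.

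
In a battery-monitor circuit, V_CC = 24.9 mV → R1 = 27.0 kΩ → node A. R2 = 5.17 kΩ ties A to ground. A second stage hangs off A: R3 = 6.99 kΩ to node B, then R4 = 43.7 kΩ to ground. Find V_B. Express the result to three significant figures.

Node A sees R2 in parallel with the series input of stage 2, R3 + R4 = 50.69 kΩ.
R2 ‖ (R3+R4) = 4.692 kΩ.
First divider: V_A = V_CC · 4.692/(27.0 + 4.692) = 3.686 mV.
Stage 2 is unloaded, so V_B = V_A · R4/(R3+R4) = 3.686 × 43.7/50.69 = 3.178 mV.

V_B ≈ 3.18 mV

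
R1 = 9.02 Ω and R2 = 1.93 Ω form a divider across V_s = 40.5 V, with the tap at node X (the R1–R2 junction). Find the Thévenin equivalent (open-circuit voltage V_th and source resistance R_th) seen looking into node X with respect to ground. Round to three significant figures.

Open-circuit (no load on X): V_th = V_s · R2/(R1 + R2) = 40.5 × 1.93/(9.020 + 1.93) = 7.138 V.
Looking into X with the source shorted: R_th = R1·R2/(R1+R2) = 9.020 × 1.93/10.95 = 1.590 Ω.

V_th ≈ 7.14 V, R_th ≈ 1.59 Ω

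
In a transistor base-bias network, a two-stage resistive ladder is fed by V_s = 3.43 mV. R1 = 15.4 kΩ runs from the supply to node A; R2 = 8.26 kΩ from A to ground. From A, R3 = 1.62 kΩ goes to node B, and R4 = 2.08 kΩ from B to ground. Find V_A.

V_A ≈ 0.488 mV

Looking into the second stage from A: R3 + R4 = 3.700 kΩ appears in parallel with R2.
R2 ‖ (R3+R4) = 2.555 kΩ.
V_A = 3.43 × 2.555/(15.4 + 2.555) = 0.4881 mV.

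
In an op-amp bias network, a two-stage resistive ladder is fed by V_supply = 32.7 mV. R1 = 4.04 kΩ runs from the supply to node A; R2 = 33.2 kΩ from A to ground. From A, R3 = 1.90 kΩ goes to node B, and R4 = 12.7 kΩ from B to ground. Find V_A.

Node A sees R2 in parallel with the series input of stage 2, R3 + R4 = 14.60 kΩ.
Effective lower resistance at A: R2 ‖ 14.60 = 10.14 kΩ.
First divider: V_A = V_supply · 10.14/(4.04 + 10.14) = 23.38 mV.

V_A ≈ 23.4 mV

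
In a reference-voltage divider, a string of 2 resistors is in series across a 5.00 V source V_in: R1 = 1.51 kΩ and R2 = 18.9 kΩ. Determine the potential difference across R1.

V ≈ 0.370 V

ΣR = 1.51 + 18.9 = 20.41 kΩ.
V = V_in · R/ΣR = 5.00 × 0.07398 = 0.3699 V.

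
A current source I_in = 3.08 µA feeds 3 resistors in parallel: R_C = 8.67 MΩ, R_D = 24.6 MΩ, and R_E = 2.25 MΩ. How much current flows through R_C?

Total conductance ΣG = 1/8.67 + 1/24.6 + 1/2.25 = 0.6004 (units of 1/MΩ).
Current divider: I(R_C) = I_in · G_k/ΣG = 3.08 × (0.1153/0.6004) = 3.08 × 0.1921 = 0.5917 µA.

I ≈ 0.592 µA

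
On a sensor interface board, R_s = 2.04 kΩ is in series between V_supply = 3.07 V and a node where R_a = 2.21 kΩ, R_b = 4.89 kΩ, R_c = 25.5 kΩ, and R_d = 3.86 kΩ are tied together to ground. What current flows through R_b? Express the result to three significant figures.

Equivalent of the parallel group: R_p = 1.047 kΩ.
Node voltage V_A = V_supply · R_p/(R_s + R_p) = 3.07 × 0.3391 = 1.041 V.
Branch current I = V_A/R_b = 1.041/4.89 = 0.2129 mA.

I ≈ 0.213 mA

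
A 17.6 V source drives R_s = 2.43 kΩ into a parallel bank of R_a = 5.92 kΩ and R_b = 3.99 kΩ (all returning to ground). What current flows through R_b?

I ≈ 2.18 mA

Equivalent of the parallel group: R_p = 2.384 kΩ.
V_A by voltage divider: V_A = 17.6 × 2.384/(2.43 + 2.384) = 8.715 V.
Branch current I = V_A/R_b = 8.715/3.99 = 2.184 mA.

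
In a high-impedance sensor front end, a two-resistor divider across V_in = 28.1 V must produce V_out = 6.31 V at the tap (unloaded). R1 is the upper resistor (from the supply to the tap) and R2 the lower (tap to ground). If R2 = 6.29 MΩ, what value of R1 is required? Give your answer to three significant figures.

V_out/V_in = R2/(R1+R2) = 0.2246.
So R1 = R2 · (V_in/V_out − 1) = 6.29 × (28.1/6.31 − 1) = 6.29 × 3.453 = 21.72 MΩ.

R1 ≈ 21.7 MΩ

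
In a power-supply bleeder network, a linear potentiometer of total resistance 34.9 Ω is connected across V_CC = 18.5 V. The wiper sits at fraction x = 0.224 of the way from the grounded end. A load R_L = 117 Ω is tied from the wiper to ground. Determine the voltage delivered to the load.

Split the track: R_lower = x·R_p = 7.818 Ω, R_upper = (1−x)·R_p = 27.08 Ω.
(x·R_p) ‖ R_L = 7.328 Ω.
Then V_out = V_CC · 7.328/(27.08 + 7.328) = 3.940 V.

V_out ≈ 3.94 V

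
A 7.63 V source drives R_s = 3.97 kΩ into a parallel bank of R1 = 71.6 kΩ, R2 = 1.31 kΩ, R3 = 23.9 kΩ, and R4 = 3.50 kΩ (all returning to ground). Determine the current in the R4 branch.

Combine the parallel branches: R_p = (1/71.6 + 1/1.31 + 1/23.9 + 1/3.50)⁻¹ = 0.9051 kΩ.
Node voltage V_A = V_s · R_p/(R_s + R_p) = 7.63 × 0.1857 = 1.417 V.
I(R4) = V_A / R4 = 1.417/3.50 = 0.4047 mA.

I ≈ 0.405 mA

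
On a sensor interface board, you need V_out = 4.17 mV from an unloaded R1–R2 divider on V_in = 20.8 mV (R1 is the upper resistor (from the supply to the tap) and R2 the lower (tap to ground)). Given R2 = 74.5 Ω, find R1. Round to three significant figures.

R1 ≈ 297 Ω

Required fraction k = V_out/V_in = 0.2005.
Rearranging, R1 = R2·(1−k)/k = 74.5 × 3.988 = 297.1 Ω.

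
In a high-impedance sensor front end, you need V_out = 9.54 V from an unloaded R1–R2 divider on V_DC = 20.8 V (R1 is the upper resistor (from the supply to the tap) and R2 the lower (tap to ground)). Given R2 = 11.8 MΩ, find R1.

Required fraction k = V_out/V_DC = 0.4587.
R1 = R2·(1/k − 1) = 11.8 × 1.180 = 13.93 MΩ.

R1 ≈ 13.9 MΩ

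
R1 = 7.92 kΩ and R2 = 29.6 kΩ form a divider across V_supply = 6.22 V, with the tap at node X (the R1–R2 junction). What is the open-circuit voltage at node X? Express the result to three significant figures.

With X open, the divider is unloaded: V_th = 6.22 × 29.6/37.52 = 4.907 V.

V_th ≈ 4.91 V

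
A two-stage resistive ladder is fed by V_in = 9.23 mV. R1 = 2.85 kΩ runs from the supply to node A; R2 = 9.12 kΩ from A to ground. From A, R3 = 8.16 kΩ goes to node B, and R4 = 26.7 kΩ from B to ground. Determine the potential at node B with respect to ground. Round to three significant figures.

V_B ≈ 5.07 mV

Node A sees R2 in parallel with the series input of stage 2, R3 + R4 = 34.86 kΩ.
R2 ‖ (R3+R4) = 7.229 kΩ.
So V_A = 9.23 × 0.7172 = 6.620 mV.
V_B = V_A × 0.7659 = 5.070 mV.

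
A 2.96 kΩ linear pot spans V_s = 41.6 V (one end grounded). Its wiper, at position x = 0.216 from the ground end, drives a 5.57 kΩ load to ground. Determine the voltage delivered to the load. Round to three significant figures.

Split the track: R_lower = x·R_p = 0.6394 kΩ, R_upper = (1−x)·R_p = 2.321 kΩ.
Lower segment in parallel with the load: 0.6394 ‖ 5.57 = 0.5735 kΩ.
Loaded-divider output: V_out = 41.6 × 0.1982 = 8.244 V.

V_out ≈ 8.24 V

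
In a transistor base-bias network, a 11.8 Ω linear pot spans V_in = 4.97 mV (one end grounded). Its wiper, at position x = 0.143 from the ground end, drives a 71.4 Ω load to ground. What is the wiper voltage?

Split the track: R_lower = x·R_p = 1.687 Ω, R_upper = (1−x)·R_p = 10.11 Ω.
Lower segment in parallel with the load: 1.687 ‖ 71.4 = 1.648 Ω.
Then V_out = V_in · 1.648/(10.11 + 1.648) = 0.6966 mV.

V_out ≈ 0.697 mV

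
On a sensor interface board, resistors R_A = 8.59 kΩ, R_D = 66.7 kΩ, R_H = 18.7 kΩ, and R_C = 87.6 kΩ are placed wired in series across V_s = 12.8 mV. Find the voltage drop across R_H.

V ≈ 1.32 mV

Series total: ΣR = 8.59 + 66.7 + 18.7 + 87.6 = 181.6 kΩ.
Voltage divider: V = V_s · (18.70 / 181.6) = 12.8 × 0.1030 = 1.318 mV.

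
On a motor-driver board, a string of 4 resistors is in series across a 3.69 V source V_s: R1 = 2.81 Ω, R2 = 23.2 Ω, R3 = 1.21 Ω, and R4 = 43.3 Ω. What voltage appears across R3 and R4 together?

Series total: ΣR = 2.81 + 23.2 + 1.21 + 43.3 = 70.52 Ω.
R_{R3..R4} = 1.21 + 43.3 = 44.51 Ω.
Voltage divider: V = V_s · (44.51 / 70.52) = 3.69 × 0.6312 = 2.329 V.

V ≈ 2.33 V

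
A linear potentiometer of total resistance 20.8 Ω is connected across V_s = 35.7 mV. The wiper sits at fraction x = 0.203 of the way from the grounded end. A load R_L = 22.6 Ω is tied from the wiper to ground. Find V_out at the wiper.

Lower segment x·R_p = 4.222 Ω; upper segment (1−x)·R_p = 16.58 Ω.
(x·R_p) ‖ R_L = 3.558 Ω.
V_out = 35.7 × 3.558/(16.58 + 3.558) = 6.308 mV.

V_out ≈ 6.31 mV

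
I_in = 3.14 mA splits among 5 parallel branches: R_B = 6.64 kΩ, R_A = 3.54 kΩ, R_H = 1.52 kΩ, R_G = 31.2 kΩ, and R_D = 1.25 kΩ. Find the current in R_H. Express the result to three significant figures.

Total conductance ΣG = 1/6.64 + 1/3.54 + 1/1.52 + 1/31.2 + 1/1.25 = 1.923 (units of 1/kΩ).
R_H takes the fraction G_k/ΣG = 0.6579/1.923 = 0.3421, so I = 3.14 × 0.3421 = 1.074 mA.

I ≈ 1.07 mA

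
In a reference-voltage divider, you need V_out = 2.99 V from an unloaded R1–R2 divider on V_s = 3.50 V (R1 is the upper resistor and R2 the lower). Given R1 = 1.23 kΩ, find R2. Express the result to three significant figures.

Required fraction k = V_out/V_s = 0.8543.
Rearranging, R2 = R1·k/(1−k) = 1.23 × 5.863 = 7.211 kΩ.

R2 ≈ 7.21 kΩ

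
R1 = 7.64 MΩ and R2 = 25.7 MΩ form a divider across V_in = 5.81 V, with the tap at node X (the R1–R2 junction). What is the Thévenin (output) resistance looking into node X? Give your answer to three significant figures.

R_th ≈ 5.89 MΩ

Zeroing V_in shorts the top of R1 to ground, so R_th = R1 ‖ R2 = 5.889 MΩ.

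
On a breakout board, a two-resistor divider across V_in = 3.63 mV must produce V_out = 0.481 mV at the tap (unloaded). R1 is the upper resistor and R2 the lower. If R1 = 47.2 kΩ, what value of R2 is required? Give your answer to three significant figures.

R2 ≈ 7.21 kΩ

The divider ratio is R2/(R1+R2) = 0.481/3.63 = 0.1325.
Rearranging, R2 = R1·k/(1−k) = 47.2 × 0.1527 = 7.210 kΩ.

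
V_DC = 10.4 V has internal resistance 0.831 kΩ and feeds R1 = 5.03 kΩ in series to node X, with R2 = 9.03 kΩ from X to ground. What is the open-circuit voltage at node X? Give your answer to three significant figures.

R1' = 0.831 + 5.03 = 5.861 kΩ (source resistance + R1).
With X open, the divider is unloaded: V_th = 10.4 × 9.03/14.89 = 6.307 V.

V_th ≈ 6.31 V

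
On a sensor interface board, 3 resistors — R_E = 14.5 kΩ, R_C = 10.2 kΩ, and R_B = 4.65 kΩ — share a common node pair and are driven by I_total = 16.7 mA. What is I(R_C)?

I ≈ 4.29 mA

Conductances: ΣG = 1/14.5 + 1/10.2 + 1/4.65 = 0.3821 (1/kΩ).
By the current-divider rule, I = I_total · G_k/ΣG = 16.7 × 0.2566 = 4.285 mA.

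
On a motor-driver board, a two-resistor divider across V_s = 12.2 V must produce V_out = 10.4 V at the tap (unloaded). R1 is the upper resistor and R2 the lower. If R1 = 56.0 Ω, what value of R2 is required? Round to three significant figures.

R2 ≈ 324 Ω

V_out/V_s = R2/(R1+R2) = 0.8525.
So R2 = R1 · V_out/(V_s − V_out) = 56.0 × 10.4/(12.2 − 10.4) = 56.0 × 5.778 = 323.6 Ω.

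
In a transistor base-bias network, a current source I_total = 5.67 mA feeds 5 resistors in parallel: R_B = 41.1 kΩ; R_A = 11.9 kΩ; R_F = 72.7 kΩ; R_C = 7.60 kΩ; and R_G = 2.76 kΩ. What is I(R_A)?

Total conductance ΣG = 1/41.1 + 1/11.9 + 1/72.7 + 1/7.60 + 1/2.76 = 0.6160 (units of 1/kΩ).
R_A takes the fraction G_k/ΣG = 0.08403/0.6160 = 0.1364, so I = 5.67 × 0.1364 = 0.7735 mA.

I ≈ 0.773 mA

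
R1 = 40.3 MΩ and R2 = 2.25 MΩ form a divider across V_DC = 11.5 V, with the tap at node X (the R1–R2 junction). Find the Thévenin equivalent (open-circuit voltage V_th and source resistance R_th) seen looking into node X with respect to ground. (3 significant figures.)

V_th ≈ 0.608 V, R_th ≈ 2.13 MΩ

Open-circuit (no load on X): V_th = V_DC · R2/(R1 + R2) = 11.5 × 2.25/(40.30 + 2.25) = 0.6081 V.
Zeroing V_DC shorts the top of R1 to ground, so R_th = R1 ‖ R2 = 2.131 MΩ.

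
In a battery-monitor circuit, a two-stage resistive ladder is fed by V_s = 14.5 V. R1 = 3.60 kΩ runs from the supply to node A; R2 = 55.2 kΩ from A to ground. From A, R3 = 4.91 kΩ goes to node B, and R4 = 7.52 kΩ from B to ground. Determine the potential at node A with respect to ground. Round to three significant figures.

V_A ≈ 10.7 V

Looking into the second stage from A: R3 + R4 = 12.43 kΩ appears in parallel with R2.
Effective lower resistance at A: R2 ‖ 12.43 = 10.15 kΩ.
V_A = 14.5 × 10.15/(3.60 + 10.15) = 10.70 V.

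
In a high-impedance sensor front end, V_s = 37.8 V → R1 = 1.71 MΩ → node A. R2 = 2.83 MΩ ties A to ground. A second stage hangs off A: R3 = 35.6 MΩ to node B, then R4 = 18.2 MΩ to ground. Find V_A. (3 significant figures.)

V_A ≈ 23.1 V

Node A sees R2 in parallel with the series input of stage 2, R3 + R4 = 53.80 MΩ.
Effective lower resistance at A: R2 ‖ 53.80 = 2.689 MΩ.
First divider: V_A = V_s · 2.689/(1.71 + 2.689) = 23.10 V.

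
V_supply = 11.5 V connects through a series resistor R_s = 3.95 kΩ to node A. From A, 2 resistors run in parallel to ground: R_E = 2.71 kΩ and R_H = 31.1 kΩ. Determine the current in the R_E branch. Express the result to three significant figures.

Equivalent of the parallel group: R_p = 2.493 kΩ.
V_A by voltage divider: V_A = 11.5 × 2.493/(3.95 + 2.493) = 4.449 V.
Branch current I = V_A/R_E = 4.449/2.71 = 1.642 mA.

I ≈ 1.64 mA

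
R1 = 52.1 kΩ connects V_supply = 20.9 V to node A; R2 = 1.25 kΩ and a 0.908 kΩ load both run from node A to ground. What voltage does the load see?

V_out ≈ 0.209 V

First combine the lower leg with the load: R2 ‖ R_L = 0.5259 kΩ.
Then V_out = V_supply · R2'/(R1 + R2') = 20.9 × 0.5259/52.63 = 0.2089 V.
(Unloaded it would be 0.490 V; the load pulls it down.)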